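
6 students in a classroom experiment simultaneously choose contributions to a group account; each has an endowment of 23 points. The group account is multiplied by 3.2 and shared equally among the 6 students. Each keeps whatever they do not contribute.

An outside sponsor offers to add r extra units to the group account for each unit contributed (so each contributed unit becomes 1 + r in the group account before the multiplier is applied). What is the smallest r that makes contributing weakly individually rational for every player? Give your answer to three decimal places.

0.875

With matching at rate r, one contributed unit becomes (1 + r) in the group account and returns 3.2 × (1 + r) / 6 to the contributor.
Setting this equal to 1: 1 + r = 6/3.2 = 1.8750.
So the minimum matching rate is r = 1.8750 − 1 = 0.875.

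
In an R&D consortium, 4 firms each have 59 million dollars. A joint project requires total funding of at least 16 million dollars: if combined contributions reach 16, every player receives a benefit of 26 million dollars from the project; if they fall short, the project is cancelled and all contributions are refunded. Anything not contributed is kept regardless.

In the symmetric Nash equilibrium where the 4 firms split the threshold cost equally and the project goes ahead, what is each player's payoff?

Equal share of the threshold: 16/4 = 4.
At this profile no one gains by cutting their contribution: any cut drops the total below 16, the project is cancelled, contributions are refunded, and the deviator ends with 59, which is less than 59 − 4 + 26 = 81. Contributing more than 4 just wastes the excess. So contributing exactly 4 is a best response.
Each player's payoff: 59 − 4 + 26 = 81.

81 million dollars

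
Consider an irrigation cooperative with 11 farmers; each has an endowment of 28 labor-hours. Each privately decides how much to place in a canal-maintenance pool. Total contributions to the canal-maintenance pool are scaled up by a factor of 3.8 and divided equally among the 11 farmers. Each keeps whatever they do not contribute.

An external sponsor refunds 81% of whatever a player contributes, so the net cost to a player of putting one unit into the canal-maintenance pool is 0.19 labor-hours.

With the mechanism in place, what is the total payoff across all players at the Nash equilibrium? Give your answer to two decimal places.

1419.88 labor-hours

Under the mechanism each unit contributed yields (3.8/11) / 0.19 = 1.8182 back to its contributor per unit of net cost, which exceeds 1, making full contribution the dominant choice for everyone.
So the Nash equilibrium is full contribution by all 11; the group earns 11 × (28 × 0.81 + 3.8 × 28) = 1419.88.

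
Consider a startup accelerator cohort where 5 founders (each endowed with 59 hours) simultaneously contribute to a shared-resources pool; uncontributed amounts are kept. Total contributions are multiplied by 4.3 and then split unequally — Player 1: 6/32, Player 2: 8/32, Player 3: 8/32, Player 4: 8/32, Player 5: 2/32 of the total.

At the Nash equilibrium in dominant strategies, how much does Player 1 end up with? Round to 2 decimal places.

Each unit j contributes comes back to j as 4.3 × (j's share), so j prefers to contribute only if that share exceeds 1/4.3 = 0.2326; otherwise keeping the unit dominates.
Player 2, Player 3 and Player 4 are above the threshold, contributing 59 each; the remaining 2 contribute 0. Total contributed: 177.
Player 1 keeps 59 and receives 4.3 × 177 × 6/32 = 142.71 from the shared-resources pool, for a payoff of 201.71.

201.71 hours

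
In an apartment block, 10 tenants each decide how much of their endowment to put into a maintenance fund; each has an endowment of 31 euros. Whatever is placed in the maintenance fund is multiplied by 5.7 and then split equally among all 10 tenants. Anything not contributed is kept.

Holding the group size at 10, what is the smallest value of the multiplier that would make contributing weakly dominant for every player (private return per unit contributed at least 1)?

A contributed unit returns (multiplier)/10 to its contributor.
This reaches 1 exactly when the multiplier is 10.

10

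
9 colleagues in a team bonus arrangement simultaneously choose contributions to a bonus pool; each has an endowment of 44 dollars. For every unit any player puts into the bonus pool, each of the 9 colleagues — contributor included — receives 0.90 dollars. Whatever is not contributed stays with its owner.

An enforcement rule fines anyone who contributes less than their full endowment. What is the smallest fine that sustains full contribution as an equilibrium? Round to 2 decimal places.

4.40 dollars

Given the others contribute fully, the best deviation is to contribute 0 (any partial contribution still incurs the fine and gives up units whose private return 0.90 is below 1).
Deviating from 44 to 0 saves 44 dollars but forfeits the deviator's share of the drop in the bonus pool: 0.90 × 44 = 39.60.
So the deviation gain is 44 − 39.60 = 4.40, and the fine must be at least 4.40 dollars to wipe it out.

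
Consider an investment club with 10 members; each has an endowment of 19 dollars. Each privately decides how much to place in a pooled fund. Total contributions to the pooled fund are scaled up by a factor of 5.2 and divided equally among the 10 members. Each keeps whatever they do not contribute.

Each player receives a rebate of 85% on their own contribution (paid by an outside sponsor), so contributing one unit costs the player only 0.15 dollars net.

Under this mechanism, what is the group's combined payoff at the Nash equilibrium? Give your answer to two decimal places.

Under the mechanism each unit contributed yields (5.2/10) / 0.15 = 3.4667 back to its contributor per unit of net cost, which exceeds 1, making full contribution the dominant choice for everyone.
At the Nash equilibrium everyone contributes 19. Group total payoff = 10 × (19 × 0.85 + 5.2 × 19) = 1149.50.

1149.50 dollars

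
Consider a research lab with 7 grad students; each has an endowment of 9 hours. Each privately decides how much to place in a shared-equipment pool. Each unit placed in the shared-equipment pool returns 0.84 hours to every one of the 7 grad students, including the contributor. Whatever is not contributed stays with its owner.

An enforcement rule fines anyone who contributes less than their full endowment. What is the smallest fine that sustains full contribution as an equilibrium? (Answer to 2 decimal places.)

1.44 hours

Given the others contribute fully, the best deviation is to contribute 0 (any partial contribution still incurs the fine and gives up units whose private return 0.84 is below 1).
Deviating from 9 to 0 saves 9 hours but forfeits the deviator's share of the drop in the shared-equipment pool: 0.84 × 9 = 7.56.
So the deviation gain is 9 − 7.56 = 1.44, and the fine must be at least 1.44 hours to wipe it out.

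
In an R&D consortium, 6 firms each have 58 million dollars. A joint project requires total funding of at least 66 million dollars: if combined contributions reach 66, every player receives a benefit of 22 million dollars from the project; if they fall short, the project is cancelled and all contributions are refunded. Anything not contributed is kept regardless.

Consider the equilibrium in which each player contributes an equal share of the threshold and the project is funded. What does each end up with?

69 million dollars

Equal share of the threshold: 66/6 = 11.
At this profile no one gains by cutting their contribution: any cut drops the total below 66, the project is cancelled, contributions are refunded, and the deviator ends with 58, which is less than 58 − 11 + 22 = 69. Contributing more than 11 just wastes the excess. So contributing exactly 11 is a best response.
Each player's payoff: 58 − 11 + 22 = 69.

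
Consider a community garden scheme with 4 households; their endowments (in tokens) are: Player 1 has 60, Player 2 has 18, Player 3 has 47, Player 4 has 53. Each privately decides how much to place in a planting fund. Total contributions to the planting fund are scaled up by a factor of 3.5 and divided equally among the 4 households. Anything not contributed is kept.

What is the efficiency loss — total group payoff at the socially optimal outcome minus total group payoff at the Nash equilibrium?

445.00 tokens

The private return per contributed unit is 3.5/4 = 0.8750 < 1 for every player regardless of endowment, so the Nash equilibrium is zero contribution and the group total is Σ E_j = 60 + 18 + 47 + 53 = 178.
Each contributed unit returns 3.500 to the group, so the social optimum is full contribution by everyone: group total = 3.500 × 178 = 623.00.
Efficiency loss = (3.500 − 1) × 178 = 445.00.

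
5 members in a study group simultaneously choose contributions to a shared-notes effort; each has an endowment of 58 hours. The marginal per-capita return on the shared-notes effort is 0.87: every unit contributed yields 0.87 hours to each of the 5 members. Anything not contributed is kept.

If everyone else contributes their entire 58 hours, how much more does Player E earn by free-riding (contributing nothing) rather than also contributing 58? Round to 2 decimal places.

7.54 hours

Switching from a contribution of 58 to 0 lets Player E keep an extra 58 hours, but lowers the shared-notes effort by 58, which costs Player E their own share of that drop: 0.87 × 58 = 50.46.
Net gain = 58 − 50.46 = 7.54. The private return per contributed unit (0.87) is below 1, so free-riding is indeed the best response regardless of what the others do.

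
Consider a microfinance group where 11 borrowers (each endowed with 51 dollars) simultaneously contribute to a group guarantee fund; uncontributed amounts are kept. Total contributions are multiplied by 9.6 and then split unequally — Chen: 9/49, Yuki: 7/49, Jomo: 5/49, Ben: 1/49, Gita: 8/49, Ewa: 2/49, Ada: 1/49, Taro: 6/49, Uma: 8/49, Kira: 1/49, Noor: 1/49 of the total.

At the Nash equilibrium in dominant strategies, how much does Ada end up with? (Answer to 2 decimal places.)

Each unit j contributes comes back to j as 9.6 × (j's share), so j prefers to contribute only if that share exceeds 1/9.6 = 0.1042; otherwise keeping the unit dominates.
Chen, Yuki, Gita, Taro and Uma clear that bar, contributing 51 each; the remaining 6 contribute 0. Total contributed: 255.
Ada keeps 51 and receives 9.6 × 255 × 1/49 = 49.96 from the group guarantee fund, for a payoff of 100.96.

100.96 dollars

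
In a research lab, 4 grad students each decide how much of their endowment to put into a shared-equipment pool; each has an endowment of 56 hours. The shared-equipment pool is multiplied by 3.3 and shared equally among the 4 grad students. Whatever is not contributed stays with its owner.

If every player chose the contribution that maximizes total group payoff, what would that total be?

739.20 hours

Each contributed unit returns 3.300 to the group as a whole (0.8250 to each of 4 players), which exceeds 1, so the social optimum is full contribution: group total = 3.300 × 224 = 739.20.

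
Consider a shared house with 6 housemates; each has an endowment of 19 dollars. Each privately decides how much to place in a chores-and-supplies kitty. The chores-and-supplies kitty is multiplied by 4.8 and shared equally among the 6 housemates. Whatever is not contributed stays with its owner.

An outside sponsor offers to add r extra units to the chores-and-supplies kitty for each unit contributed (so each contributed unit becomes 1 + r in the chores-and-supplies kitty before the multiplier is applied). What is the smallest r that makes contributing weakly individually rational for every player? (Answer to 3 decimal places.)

With matching at rate r, one contributed unit becomes (1 + r) in the chores-and-supplies kitty and returns 4.8 × (1 + r) / 6 to the contributor.
Setting this equal to 1: 1 + r = 6/4.8 = 1.2500.
So the minimum matching rate is r = 1.2500 − 1 = 0.250.

0.250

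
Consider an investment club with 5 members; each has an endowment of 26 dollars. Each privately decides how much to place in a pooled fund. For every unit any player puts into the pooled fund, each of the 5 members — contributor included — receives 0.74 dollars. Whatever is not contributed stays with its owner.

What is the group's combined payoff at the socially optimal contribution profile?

Each contributed unit returns 3.700 to the group as a whole (0.74 to each of 5 players), which exceeds 1, so the social optimum is full contribution: group total = 3.700 × 130 = 481.00.

481.00 dollars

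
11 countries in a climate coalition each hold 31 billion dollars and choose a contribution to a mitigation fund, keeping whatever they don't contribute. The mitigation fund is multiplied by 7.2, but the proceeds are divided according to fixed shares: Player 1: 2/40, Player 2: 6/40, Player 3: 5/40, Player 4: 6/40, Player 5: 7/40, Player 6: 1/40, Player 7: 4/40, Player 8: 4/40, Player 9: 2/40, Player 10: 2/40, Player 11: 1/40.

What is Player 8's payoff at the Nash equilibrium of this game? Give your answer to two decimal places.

Each unit j contributes comes back to j as 7.2 × (j's share), so j prefers to contribute only if that share exceeds 1/7.2 = 0.1389; otherwise keeping the unit dominates.
Player 2, Player 4 and Player 5 are above the threshold, contributing 31 each; the remaining 8 contribute 0. Total contributed: 93.
Player 8 keeps 31 and receives 7.2 × 93 × 4/40 = 66.96 from the mitigation fund, for a payoff of 97.96.

97.96 billion dollars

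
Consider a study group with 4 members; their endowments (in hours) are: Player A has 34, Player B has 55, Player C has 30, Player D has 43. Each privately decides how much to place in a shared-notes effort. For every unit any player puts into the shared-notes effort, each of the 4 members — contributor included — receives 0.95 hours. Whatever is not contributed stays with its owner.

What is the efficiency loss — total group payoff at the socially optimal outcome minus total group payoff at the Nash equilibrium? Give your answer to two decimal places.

453.60 hours

The private return per contributed unit is 0.95 < 1 for everyone, so the Nash equilibrium is zero contribution and the group total is Σ E_j = 34 + 55 + 30 + 43 = 162.
Each contributed unit returns 3.800 to the group, so the social optimum is full contribution by everyone: group total = 3.800 × 162 = 615.60.
Efficiency loss = (3.800 − 1) × 162 = 453.60.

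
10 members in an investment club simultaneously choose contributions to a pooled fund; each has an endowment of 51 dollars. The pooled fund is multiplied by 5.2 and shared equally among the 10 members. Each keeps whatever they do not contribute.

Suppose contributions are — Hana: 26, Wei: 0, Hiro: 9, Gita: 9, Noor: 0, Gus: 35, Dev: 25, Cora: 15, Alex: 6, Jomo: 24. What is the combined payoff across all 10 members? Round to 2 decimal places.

1135.80 dollars

Total contributed: 26 + 0 + 9 + 9 + 0 + 35 + 25 + 15 + 6 + 24 = 149; total kept: 10 × 51 − 149 = 361.
The pooled fund pays out 5.2 × 149 = 774.80 in aggregate.
Group total = 361 + 774.80 = 1135.80.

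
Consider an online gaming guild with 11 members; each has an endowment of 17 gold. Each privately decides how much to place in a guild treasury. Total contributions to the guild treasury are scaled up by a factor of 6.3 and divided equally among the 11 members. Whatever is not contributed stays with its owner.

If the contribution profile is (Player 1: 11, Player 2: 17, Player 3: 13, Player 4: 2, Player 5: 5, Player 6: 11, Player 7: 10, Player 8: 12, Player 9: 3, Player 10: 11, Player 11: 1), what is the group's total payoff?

695.80 gold

Total contributed: 11 + 17 + 13 + 2 + 5 + 11 + 10 + 12 + 3 + 11 + 1 = 96; total kept: 11 × 17 − 96 = 91.
The guild treasury pays out 6.3 × 96 = 604.80 in aggregate.
Group total = 91 + 604.80 = 695.80.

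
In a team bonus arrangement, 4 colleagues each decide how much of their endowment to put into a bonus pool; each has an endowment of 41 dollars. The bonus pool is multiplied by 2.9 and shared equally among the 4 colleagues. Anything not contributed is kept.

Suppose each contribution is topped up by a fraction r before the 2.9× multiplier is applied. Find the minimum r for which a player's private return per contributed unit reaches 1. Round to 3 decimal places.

0.379

With matching at rate r, one contributed unit becomes (1 + r) in the bonus pool and returns 2.9 × (1 + r) / 4 to the contributor.
Setting this equal to 1: 1 + r = 4/2.9 = 1.3793.
So the minimum matching rate is r = 1.3793 − 1 = 0.379.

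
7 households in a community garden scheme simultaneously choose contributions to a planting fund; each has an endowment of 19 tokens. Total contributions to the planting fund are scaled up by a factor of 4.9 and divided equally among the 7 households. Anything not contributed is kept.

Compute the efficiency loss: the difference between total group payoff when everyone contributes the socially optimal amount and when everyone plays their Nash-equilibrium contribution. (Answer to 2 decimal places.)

518.70 tokens

Each contributed unit returns 4.9/7 = 0.7000 to its contributor — below 1 — so contributing 0 is dominant for every player. At the Nash equilibrium everyone keeps their 19, and the group total is 7 × 19 = 133.
Each contributed unit returns 4.900 to the group as a whole (0.7000 to each of 7 players), which exceeds 1, so the social optimum is full contribution: group total = 4.900 × 133 = 651.70.
Efficiency loss = 651.70 − 133 = 518.70.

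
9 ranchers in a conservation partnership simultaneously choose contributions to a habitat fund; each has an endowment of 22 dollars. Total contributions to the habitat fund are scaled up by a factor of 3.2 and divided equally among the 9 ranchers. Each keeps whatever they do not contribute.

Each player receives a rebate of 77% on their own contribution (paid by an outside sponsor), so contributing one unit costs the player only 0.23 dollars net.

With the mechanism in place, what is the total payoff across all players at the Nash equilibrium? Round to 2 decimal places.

The effective private return per unit is now (3.2/9) / 0.23 = 1.5459 > 1, so every player's dominant strategy flips to full contribution.
At the Nash equilibrium everyone contributes 22. Group total payoff = 9 × (22 × 0.77 + 3.2 × 22) = 786.06.

786.06 dollars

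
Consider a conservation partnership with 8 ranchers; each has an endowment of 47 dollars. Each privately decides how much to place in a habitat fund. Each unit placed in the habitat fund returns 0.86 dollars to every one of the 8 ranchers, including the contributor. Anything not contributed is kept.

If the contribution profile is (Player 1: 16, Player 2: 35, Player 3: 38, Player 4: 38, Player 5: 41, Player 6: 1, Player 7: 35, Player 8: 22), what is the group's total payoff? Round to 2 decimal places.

Total contributed: 16 + 35 + 38 + 38 + 41 + 1 + 35 + 22 = 226; total kept: 8 × 47 − 226 = 150.
The habitat fund pays out 0.86 × 8 × 226 = 1554.88 in aggregate.
Group total = 150 + 1554.88 = 1704.88.

1704.88 dollars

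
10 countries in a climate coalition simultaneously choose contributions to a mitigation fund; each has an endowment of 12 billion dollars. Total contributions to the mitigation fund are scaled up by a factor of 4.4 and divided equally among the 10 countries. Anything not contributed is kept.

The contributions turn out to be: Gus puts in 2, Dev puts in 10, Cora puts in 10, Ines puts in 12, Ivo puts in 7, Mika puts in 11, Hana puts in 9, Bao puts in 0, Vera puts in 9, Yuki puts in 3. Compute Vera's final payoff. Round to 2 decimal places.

Total contributed: 2 + 10 + 10 + 12 + 7 + 11 + 9 + 0 + 9 + 3 = 73.
Each receives 4.4 × 73 / 10 = 32.12 from the mitigation fund.
Vera keeps 12 − 9 = 3, so Vera's payoff is 3 + 32.12 = 35.12.

35.12 billion dollars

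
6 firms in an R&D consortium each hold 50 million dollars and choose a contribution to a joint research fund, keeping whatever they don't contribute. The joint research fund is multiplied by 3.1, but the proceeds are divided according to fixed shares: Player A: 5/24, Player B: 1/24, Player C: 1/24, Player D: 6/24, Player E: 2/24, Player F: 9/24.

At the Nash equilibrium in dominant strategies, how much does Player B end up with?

For player j, contributing a unit is worthwhile iff 3.1 × (j's share) ≥ 1, i.e. iff j's share is at least 0.3226.
Only Player F (9/24) clears that bar, contributing 50; the remaining 5 contribute 0. Total contributed: 50.
Player B keeps 50 and receives 3.1 × 50 × 1/24 = 6.46 from the joint research fund, for a payoff of 56.46.

56.46 million dollars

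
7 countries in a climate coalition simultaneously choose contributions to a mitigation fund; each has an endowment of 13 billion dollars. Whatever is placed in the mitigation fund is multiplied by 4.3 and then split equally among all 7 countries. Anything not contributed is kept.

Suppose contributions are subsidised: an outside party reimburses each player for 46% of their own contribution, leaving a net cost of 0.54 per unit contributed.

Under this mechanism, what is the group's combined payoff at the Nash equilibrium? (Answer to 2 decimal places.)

433.16 billion dollars

With the mechanism, a contributed unit returns (4.3/7) / 0.54 = 1.1376 per unit of net cost to the contributor — now above 1 — so contributing fully is weakly dominant for every player.
So the Nash equilibrium is full contribution by all 7; the group earns 7 × (13 × 0.46 + 4.3 × 13) = 433.16.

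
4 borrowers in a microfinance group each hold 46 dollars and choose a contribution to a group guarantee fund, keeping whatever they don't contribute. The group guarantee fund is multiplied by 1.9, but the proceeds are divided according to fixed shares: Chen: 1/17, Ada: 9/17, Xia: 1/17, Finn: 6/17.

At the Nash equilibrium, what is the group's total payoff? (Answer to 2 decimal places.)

225.40 dollars

Each unit j contributes comes back to j as 1.9 × (j's share), so j prefers to contribute only if that share exceeds 1/1.9 = 0.5263; otherwise keeping the unit dominates.
The only share above 0.5263 is Ada's 9/17, contributing 46; the remaining 3 contribute 0. Total contributed: 46.
The group guarantee fund pays out 1.9 × 46 = 87.40 in total (split across the unequal shares, but the aggregate is all that matters for the group sum).
The 3 free-riders keep 46 each, adding 138. Group total = 138 + 87.40 = 225.40.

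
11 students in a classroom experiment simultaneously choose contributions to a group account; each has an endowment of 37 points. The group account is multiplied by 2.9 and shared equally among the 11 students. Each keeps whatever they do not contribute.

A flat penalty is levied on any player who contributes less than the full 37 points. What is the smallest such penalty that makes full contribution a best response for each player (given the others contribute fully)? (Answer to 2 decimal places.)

27.25 points

Given the others contribute fully, the best deviation is to contribute 0 (any partial contribution still incurs the fine and gives up units whose private return 0.2636 is below 1).
Deviating from 37 to 0 saves 37 points but forfeits the deviator's share of the drop in the group account: 2.9/11 × 37 = 9.75.
So the deviation gain is 37 − 9.75 = 27.25, and the fine must be at least 27.25 points to wipe it out.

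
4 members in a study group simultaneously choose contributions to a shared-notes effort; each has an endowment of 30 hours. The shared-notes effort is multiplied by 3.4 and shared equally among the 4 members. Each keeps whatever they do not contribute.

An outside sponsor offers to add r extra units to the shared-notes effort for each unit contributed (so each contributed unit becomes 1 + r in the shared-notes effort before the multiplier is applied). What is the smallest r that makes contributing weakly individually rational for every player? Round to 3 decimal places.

0.176

With matching at rate r, one contributed unit becomes (1 + r) in the shared-notes effort and returns 3.4 × (1 + r) / 4 to the contributor.
Setting this equal to 1: 1 + r = 4/3.4 = 1.1765.
So the minimum matching rate is r = 1.1765 − 1 = 0.176.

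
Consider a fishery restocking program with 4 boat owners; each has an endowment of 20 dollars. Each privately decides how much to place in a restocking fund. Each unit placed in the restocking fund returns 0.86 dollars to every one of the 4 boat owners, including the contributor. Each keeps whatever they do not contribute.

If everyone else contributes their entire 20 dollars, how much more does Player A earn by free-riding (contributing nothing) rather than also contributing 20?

2.80 dollars

Switching from a contribution of 20 to 0 lets Player A keep an extra 20 dollars, but lowers the restocking fund by 20, which costs Player A their own share of that drop: 0.86 × 20 = 17.20.
Net gain = 20 − 17.20 = 2.80. The private return per contributed unit (0.86) is below 1, so free-riding is indeed the best response regardless of what the others do.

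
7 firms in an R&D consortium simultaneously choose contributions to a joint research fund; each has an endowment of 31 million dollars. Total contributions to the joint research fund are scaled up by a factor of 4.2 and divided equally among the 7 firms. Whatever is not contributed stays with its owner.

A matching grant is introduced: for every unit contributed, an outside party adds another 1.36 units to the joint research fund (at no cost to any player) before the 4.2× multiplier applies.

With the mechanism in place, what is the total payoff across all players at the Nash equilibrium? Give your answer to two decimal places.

Under the mechanism each unit contributed yields 4.2 × 2.36 / 7 = 1.4160 back to its contributor per unit of net cost, which exceeds 1, making full contribution the dominant choice for everyone.
At the Nash equilibrium everyone contributes 31. Group total payoff = 4.2 × 2.36 × 217 = 2150.90.

2150.90 million dollars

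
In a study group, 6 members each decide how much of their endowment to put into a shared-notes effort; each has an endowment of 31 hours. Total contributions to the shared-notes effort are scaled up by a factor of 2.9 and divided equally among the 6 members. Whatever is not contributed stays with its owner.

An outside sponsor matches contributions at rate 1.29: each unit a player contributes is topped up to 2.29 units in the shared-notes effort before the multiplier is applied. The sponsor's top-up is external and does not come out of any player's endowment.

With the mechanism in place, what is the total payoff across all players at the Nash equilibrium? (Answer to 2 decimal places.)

With the mechanism, a contributed unit returns 2.9 × 2.29 / 6 = 1.1068 per unit of net cost to the contributor — now above 1 — so contributing fully is weakly dominant for every player.
At the Nash equilibrium everyone contributes 31. Group total payoff = 2.9 × 2.29 × 186 = 1235.23.

1235.23 hours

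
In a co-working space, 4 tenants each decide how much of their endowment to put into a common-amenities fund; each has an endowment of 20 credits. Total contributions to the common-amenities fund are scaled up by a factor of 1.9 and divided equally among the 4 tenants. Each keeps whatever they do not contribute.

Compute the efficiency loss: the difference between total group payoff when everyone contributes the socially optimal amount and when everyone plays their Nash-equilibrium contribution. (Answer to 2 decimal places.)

Each contributed unit returns 1.9/4 = 0.4750 to its contributor — below 1 — so contributing 0 is dominant for every player. At the Nash equilibrium everyone keeps their 20, and the group total is 4 × 20 = 80.
Each contributed unit returns 1.900 to the group as a whole (0.4750 to each of 4 players), which exceeds 1, so the social optimum is full contribution: group total = 1.900 × 80 = 152.00.
Efficiency loss = 152.00 − 80 = 72.00.

72.00 credits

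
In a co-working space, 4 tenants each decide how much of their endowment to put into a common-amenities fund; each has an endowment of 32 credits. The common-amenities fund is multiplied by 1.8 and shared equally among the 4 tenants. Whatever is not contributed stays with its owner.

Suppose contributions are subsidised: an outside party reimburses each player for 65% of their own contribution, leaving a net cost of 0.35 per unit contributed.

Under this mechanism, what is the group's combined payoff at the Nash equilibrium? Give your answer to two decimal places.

313.60 credits

Under the mechanism each unit contributed yields (1.8/4) / 0.35 = 1.2857 back to its contributor per unit of net cost, which exceeds 1, making full contribution the dominant choice for everyone.
At the Nash equilibrium everyone contributes 32. Group total payoff = 4 × (32 × 0.65 + 1.8 × 32) = 313.60.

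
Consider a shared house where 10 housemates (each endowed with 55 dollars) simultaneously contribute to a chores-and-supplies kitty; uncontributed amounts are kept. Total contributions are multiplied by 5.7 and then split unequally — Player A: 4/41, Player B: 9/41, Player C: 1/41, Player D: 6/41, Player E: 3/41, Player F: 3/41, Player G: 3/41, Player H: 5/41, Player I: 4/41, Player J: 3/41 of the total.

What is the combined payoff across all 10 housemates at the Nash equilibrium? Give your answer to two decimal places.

808.50 dollars

For player j, contributing a unit is worthwhile iff 5.7 × (j's share) ≥ 1, i.e. iff j's share is at least 0.1754.
The only share above 0.1754 is Player B's 9/41, contributing 55; the remaining 9 contribute 0. Total contributed: 55.
The chores-and-supplies kitty pays out 5.7 × 55 = 313.50 in total (split across the unequal shares, but the aggregate is all that matters for the group sum).
The 9 free-riders keep 55 each, adding 495. Group total = 495 + 313.50 = 808.50.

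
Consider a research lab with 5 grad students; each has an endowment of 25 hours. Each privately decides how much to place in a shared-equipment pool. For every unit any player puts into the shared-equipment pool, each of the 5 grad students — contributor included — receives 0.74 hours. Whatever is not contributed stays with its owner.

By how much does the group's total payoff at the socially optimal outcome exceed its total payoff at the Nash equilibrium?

337.50 hours

The private return per contributed unit is 0.74 < 1, so contributing 0 is dominant for every player. At the Nash equilibrium everyone keeps their 25, and the group total is 5 × 25 = 125.
Each contributed unit returns 3.700 to the group as a whole (0.74 to each of 5 players), which exceeds 1, so the social optimum is full contribution: group total = 3.700 × 125 = 462.50.
Efficiency loss = 462.50 − 125 = 337.50.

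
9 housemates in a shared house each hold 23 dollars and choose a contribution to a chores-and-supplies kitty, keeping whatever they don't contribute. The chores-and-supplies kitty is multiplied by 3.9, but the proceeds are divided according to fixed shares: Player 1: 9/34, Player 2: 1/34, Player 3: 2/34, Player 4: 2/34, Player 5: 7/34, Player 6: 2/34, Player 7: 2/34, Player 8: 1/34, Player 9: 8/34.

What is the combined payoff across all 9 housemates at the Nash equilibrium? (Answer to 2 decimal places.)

273.70 dollars

For player j, contributing a unit is worthwhile iff 3.9 × (j's share) ≥ 1, i.e. iff j's share is at least 0.2564.
The only share above 0.2564 is Player 1's 9/34, contributing 23; the remaining 8 contribute 0. Total contributed: 23.
The chores-and-supplies kitty pays out 3.9 × 23 = 89.70 in total (split across the unequal shares, but the aggregate is all that matters for the group sum).
The 8 free-riders keep 23 each, adding 184. Group total = 184 + 89.70 = 273.70.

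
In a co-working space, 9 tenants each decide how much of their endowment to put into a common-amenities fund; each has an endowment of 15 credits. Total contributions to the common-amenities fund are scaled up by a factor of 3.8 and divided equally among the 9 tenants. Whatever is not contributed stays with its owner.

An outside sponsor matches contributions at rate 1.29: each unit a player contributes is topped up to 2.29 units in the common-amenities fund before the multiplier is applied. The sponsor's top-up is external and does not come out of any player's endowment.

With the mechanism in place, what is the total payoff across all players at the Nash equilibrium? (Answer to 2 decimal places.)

135.00 credits

With the mechanism, a contributed unit returns 3.8 × 2.29 / 9 = 0.9669 per unit of net cost — still below 1 — so contributing 0 remains dominant for every player.
At the Nash equilibrium no one contributes; group total payoff = 9 × 15 = 135.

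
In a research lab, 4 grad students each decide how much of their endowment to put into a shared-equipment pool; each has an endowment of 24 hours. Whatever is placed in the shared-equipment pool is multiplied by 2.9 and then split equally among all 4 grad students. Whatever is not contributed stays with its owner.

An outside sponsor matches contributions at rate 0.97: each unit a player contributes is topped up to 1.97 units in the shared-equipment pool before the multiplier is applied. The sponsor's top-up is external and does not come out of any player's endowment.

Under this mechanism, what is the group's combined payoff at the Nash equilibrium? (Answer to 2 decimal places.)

548.45 hours

The effective private return per unit is now 2.9 × 1.97 / 4 = 1.4283 > 1, so every player's dominant strategy flips to full contribution.
At the Nash equilibrium everyone contributes 24. Group total payoff = 2.9 × 1.97 × 96 = 548.45.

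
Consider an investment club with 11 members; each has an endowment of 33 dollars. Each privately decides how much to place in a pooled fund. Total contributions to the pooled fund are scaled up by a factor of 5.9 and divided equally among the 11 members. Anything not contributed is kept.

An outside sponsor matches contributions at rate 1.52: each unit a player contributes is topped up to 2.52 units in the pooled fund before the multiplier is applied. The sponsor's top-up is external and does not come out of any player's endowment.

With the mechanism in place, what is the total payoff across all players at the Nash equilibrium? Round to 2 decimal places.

5397.08 dollars

With the mechanism, a contributed unit returns 5.9 × 2.52 / 11 = 1.3516 per unit of net cost to the contributor — now above 1 — so contributing fully is weakly dominant for every player.
So the Nash equilibrium is full contribution by all 11; the group earns 5.9 × 2.52 × 363 = 5397.08.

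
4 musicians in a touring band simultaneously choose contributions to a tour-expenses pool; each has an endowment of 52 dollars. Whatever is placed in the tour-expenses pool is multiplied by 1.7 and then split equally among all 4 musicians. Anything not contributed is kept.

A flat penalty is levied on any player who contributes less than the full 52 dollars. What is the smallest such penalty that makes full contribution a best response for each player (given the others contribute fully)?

Given the others contribute fully, the best deviation is to contribute 0 (any partial contribution still incurs the fine and gives up units whose private return 0.4250 is below 1).
Deviating from 52 to 0 saves 52 dollars but forfeits the deviator's share of the drop in the tour-expenses pool: 1.7/4 × 52 = 22.10.
So the deviation gain is 52 − 22.10 = 29.90, and the fine must be at least 29.90 dollars to wipe it out.

29.90 dollars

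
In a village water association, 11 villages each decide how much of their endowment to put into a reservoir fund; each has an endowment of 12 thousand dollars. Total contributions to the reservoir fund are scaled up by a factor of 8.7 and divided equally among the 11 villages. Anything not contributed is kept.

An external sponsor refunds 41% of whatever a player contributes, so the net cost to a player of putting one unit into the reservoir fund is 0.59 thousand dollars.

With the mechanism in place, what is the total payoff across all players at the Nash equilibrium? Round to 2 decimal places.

Under the mechanism each unit contributed yields (8.7/11) / 0.59 = 1.3405 back to its contributor per unit of net cost, which exceeds 1, making full contribution the dominant choice for everyone.
So the Nash equilibrium is full contribution by all 11; the group earns 11 × (12 × 0.41 + 8.7 × 12) = 1202.52.

1202.52 thousand dollars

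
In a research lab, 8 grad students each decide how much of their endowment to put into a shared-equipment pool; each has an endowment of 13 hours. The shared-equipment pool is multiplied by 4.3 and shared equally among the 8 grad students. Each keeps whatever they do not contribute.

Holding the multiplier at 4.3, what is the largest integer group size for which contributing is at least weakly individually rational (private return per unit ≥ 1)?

Private return per unit is 4.3/(group size), which is ≥ 1 whenever the group size is ≤ 4.3.
The largest such integer is 4.

4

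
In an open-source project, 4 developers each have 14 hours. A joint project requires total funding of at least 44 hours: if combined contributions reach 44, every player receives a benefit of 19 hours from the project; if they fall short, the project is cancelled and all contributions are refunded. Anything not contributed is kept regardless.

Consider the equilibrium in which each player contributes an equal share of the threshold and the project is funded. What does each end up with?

Equal share of the threshold: 44/4 = 11.
At this profile no one gains by cutting their contribution: any cut drops the total below 44, the project is cancelled, contributions are refunded, and the deviator ends with 14, which is less than 14 − 11 + 19 = 22. Contributing more than 11 just wastes the excess. So contributing exactly 11 is a best response.
Each player's payoff: 14 − 11 + 19 = 22.

22 hours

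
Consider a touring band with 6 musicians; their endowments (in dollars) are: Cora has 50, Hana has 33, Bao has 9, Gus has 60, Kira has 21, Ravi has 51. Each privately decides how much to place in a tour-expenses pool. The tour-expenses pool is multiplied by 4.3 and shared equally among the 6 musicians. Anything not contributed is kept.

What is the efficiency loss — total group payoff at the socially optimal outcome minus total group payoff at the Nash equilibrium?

The private return per contributed unit is 4.3/6 = 0.7167 < 1 for every player regardless of endowment, so the Nash equilibrium is zero contribution and the group total is Σ E_j = 50 + 33 + 9 + 60 + 21 + 51 = 224.
Each contributed unit returns 4.300 to the group, so the social optimum is full contribution by everyone: group total = 4.300 × 224 = 963.20.
Efficiency loss = (4.300 − 1) × 224 = 739.20.

739.20 dollars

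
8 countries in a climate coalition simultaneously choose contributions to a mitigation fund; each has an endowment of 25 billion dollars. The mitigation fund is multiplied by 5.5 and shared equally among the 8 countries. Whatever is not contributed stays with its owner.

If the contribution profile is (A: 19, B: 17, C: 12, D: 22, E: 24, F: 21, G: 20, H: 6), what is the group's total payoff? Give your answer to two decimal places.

834.50 billion dollars

Total contributed: 19 + 17 + 12 + 22 + 24 + 21 + 20 + 6 = 141; total kept: 8 × 25 − 141 = 59.
The mitigation fund pays out 5.5 × 141 = 775.50 in aggregate.
Group total = 59 + 775.50 = 834.50.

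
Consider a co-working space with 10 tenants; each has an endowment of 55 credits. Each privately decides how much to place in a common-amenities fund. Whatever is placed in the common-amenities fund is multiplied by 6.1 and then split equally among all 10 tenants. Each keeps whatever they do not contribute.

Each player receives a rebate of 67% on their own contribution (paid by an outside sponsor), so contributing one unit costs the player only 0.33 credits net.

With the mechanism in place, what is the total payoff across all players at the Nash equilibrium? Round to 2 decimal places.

3723.50 credits

Under the mechanism each unit contributed yields (6.1/10) / 0.33 = 1.8485 back to its contributor per unit of net cost, which exceeds 1, making full contribution the dominant choice for everyone.
At the Nash equilibrium everyone contributes 55. Group total payoff = 10 × (55 × 0.67 + 6.1 × 55) = 3723.50.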